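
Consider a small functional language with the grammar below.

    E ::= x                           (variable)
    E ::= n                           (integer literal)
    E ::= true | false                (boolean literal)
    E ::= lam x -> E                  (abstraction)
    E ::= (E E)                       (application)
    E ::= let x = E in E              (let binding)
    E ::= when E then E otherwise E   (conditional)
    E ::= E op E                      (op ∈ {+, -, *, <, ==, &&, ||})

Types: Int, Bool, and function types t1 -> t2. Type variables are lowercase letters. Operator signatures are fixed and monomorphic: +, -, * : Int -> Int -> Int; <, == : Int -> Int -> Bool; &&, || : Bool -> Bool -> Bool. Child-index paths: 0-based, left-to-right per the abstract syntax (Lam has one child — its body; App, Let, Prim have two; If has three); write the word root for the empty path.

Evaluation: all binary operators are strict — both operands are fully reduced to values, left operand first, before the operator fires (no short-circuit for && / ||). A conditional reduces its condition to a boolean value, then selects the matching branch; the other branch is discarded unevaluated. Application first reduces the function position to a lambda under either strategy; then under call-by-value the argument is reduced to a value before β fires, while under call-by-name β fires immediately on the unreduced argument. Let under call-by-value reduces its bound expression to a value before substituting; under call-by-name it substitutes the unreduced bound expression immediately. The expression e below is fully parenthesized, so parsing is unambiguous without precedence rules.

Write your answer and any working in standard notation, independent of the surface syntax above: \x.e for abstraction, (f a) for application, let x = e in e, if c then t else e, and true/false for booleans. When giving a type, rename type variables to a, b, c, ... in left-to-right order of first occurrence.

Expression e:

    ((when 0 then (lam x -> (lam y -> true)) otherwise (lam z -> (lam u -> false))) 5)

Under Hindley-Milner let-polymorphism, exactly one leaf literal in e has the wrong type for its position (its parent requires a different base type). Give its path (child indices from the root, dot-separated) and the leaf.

Working:
  unify Int ~ Bool
  FAIL: mismatch Int ~ Bool

Answer: 0.0 : 0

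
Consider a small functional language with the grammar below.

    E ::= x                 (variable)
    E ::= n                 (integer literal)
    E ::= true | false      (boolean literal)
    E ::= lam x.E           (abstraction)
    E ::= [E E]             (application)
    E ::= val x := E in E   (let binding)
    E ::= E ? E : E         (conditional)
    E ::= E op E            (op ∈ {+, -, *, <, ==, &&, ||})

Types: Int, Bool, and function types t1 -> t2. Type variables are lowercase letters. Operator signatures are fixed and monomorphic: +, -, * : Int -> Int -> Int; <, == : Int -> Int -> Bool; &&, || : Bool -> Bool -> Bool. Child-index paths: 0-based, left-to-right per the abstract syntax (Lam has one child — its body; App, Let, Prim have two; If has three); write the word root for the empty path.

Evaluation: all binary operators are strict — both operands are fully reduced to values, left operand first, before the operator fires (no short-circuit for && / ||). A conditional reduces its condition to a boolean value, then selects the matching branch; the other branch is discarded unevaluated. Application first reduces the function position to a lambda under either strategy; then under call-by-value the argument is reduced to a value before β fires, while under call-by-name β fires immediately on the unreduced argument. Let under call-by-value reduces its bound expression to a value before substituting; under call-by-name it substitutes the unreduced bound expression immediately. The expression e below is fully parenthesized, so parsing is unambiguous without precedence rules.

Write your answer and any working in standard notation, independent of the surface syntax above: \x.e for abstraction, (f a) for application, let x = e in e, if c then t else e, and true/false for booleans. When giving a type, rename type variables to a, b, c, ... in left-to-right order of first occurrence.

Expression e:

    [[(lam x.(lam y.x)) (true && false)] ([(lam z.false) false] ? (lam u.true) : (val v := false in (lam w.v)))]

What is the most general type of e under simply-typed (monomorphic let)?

Answer: Bool

Trace:
x : a
\y._ : b -> a
\x._ : a -> b -> a
  unify Bool ~ Bool
  unify Bool ~ Bool
  unify a -> b -> a ~ Bool -> c
  unify a ~ Bool
  unify b -> Bool ~ c
_ _ : b -> Bool
\z._ : d -> Bool
  unify d -> Bool ~ Bool -> e
  unify d ~ Bool
  unify Bool ~ e
_ _ : Bool
  unify Bool ~ Bool
\u._ : f -> Bool
let v : Bool
v : Bool
\w._ : g -> Bool
  unify f -> Bool ~ g -> Bool
  unify f ~ g
  unify Bool ~ Bool
  unify b -> Bool ~ (g -> Bool) -> h
  unify b ~ g -> Bool
  unify Bool ~ h
_ _ : Bool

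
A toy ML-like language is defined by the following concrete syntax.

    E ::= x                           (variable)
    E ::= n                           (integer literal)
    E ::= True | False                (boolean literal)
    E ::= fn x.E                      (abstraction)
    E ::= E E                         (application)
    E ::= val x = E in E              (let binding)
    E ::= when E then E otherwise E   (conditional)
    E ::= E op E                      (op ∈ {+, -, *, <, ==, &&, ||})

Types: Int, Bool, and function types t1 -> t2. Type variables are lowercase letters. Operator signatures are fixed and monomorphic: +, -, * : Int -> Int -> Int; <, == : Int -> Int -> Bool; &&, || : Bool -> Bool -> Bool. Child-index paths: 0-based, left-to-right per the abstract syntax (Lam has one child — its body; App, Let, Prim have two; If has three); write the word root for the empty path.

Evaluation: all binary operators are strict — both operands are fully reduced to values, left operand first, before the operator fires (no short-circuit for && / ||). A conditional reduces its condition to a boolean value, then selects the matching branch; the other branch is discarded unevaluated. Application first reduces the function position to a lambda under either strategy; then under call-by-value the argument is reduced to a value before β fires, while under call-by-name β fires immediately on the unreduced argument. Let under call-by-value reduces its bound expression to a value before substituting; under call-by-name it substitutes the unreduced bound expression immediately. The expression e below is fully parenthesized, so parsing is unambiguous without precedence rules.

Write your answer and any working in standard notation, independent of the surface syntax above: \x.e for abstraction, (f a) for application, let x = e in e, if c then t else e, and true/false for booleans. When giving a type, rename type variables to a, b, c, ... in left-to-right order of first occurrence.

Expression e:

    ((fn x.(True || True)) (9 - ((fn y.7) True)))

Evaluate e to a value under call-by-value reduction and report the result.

Trace:
step 0: ((\x.(true || true)) (9 - ((\y.7) true)))
step 1: [beta@1.1] ((\x.(true || true)) (9 - 7))
step 2: [delta@1] ((\x.(true || true)) 2)
step 3: [beta@root] (true || true)
step 4: [delta@root] true

Answer: true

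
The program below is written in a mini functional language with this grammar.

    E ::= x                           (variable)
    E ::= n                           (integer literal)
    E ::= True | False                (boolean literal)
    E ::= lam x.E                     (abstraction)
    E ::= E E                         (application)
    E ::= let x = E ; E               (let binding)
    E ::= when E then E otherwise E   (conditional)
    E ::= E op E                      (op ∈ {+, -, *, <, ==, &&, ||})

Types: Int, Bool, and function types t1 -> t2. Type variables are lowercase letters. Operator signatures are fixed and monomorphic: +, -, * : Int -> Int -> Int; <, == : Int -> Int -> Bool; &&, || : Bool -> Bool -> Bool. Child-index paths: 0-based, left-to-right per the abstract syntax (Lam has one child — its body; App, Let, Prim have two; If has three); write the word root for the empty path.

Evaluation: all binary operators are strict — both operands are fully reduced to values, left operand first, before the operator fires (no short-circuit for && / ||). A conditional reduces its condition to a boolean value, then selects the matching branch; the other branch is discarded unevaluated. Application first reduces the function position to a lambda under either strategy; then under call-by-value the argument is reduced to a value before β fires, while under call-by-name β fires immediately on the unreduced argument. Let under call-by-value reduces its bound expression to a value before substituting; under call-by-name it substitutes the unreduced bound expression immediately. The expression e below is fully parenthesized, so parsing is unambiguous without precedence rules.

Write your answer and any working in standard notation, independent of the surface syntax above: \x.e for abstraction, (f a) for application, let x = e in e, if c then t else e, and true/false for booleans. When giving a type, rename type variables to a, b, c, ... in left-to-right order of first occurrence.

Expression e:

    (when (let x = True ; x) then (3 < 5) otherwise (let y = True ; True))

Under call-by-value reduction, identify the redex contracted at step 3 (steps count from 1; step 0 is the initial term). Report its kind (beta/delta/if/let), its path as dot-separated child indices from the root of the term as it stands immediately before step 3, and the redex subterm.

Working:
step 0: (if (let x = true in x) then (3 < 5) else (let y = true in true))
step 1: [let@0] (if true then (3 < 5) else (let y = true in true))
step 2: [if@root] (3 < 5)
step 3: [delta@root] true

Answer: delta at root : (3 < 5)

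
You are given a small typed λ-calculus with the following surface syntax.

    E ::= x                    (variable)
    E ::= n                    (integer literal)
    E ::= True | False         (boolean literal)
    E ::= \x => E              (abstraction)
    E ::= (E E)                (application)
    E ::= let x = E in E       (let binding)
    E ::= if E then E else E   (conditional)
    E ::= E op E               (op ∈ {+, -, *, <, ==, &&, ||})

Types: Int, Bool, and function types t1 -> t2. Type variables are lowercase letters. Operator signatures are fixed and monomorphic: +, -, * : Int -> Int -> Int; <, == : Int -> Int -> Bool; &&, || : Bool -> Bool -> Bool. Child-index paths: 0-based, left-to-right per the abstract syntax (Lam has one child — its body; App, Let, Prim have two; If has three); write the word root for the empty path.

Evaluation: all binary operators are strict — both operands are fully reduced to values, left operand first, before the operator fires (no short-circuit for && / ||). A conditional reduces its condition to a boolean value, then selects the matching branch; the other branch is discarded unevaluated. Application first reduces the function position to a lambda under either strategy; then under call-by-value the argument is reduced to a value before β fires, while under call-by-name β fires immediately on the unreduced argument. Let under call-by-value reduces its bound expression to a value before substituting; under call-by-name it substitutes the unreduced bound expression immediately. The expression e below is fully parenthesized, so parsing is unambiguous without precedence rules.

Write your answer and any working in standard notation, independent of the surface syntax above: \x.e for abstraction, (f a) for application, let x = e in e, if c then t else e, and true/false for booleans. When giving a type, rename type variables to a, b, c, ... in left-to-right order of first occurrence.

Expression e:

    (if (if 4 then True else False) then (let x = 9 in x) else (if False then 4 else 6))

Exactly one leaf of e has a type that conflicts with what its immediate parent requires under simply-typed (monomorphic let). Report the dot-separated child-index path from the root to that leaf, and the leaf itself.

Trace:
  unify Int ~ Bool
  FAIL: mismatch Int ~ Bool

Answer: 0.0 : 4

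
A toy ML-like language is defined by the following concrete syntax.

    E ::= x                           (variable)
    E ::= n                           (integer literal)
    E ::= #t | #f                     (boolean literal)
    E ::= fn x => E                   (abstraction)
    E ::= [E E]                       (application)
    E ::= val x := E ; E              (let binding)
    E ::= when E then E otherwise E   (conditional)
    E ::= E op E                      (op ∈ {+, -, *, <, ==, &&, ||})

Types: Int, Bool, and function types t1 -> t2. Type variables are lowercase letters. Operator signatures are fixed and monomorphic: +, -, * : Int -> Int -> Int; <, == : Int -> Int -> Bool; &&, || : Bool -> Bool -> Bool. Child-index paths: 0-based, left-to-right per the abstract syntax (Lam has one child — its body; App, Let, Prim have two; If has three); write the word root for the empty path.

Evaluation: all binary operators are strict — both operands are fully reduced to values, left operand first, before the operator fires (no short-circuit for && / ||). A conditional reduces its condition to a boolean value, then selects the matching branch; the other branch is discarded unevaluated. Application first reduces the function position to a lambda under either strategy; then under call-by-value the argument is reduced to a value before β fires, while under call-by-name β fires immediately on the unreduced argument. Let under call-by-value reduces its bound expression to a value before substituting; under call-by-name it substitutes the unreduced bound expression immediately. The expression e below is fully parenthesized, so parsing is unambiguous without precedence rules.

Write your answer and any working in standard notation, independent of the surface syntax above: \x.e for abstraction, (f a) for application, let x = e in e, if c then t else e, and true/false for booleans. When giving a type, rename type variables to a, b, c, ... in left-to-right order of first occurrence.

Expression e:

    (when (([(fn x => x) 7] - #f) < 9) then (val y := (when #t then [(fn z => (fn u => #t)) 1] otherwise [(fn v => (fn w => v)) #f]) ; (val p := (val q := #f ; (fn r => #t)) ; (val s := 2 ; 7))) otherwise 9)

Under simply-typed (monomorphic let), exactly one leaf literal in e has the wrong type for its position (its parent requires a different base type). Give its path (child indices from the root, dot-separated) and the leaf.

Trace:
x : a
\x._ : a -> a
  unify a -> a ~ Int -> b
  unify a ~ Int
  unify Int ~ b
_ _ : Int
  unify Int ~ Int
  unify Bool ~ Int
  FAIL: mismatch Bool ~ Int

Answer: 0.0.1 : false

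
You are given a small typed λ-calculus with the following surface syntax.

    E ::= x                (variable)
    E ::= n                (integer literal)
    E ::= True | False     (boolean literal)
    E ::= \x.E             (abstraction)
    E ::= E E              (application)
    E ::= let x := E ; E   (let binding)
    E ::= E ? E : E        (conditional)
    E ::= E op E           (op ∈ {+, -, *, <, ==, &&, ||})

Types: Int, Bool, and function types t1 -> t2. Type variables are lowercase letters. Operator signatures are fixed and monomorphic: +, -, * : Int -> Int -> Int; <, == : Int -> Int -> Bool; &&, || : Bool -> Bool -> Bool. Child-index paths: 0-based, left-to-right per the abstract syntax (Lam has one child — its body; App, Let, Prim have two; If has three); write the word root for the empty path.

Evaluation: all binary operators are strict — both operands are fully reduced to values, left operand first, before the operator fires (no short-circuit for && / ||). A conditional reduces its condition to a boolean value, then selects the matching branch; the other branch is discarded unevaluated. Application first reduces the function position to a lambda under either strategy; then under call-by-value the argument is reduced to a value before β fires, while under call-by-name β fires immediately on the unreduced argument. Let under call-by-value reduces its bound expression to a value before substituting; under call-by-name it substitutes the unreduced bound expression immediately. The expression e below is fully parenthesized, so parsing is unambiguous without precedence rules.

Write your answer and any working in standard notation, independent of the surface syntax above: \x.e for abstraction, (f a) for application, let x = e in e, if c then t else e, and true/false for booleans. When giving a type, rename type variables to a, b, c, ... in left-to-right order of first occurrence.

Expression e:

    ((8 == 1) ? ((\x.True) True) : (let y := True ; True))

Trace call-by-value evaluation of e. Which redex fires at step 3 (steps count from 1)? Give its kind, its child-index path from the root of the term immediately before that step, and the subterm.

Answer: let at root : (let y = true in true)

Derivation:
step 0: (if (8 == 1) then ((\x.true) true) else (let y = true in true))
step 1: [delta@0] (if false then ((\x.true) true) else (let y = true in true))
step 2: [if@root] (let y = true in true)
step 3: [let@root] true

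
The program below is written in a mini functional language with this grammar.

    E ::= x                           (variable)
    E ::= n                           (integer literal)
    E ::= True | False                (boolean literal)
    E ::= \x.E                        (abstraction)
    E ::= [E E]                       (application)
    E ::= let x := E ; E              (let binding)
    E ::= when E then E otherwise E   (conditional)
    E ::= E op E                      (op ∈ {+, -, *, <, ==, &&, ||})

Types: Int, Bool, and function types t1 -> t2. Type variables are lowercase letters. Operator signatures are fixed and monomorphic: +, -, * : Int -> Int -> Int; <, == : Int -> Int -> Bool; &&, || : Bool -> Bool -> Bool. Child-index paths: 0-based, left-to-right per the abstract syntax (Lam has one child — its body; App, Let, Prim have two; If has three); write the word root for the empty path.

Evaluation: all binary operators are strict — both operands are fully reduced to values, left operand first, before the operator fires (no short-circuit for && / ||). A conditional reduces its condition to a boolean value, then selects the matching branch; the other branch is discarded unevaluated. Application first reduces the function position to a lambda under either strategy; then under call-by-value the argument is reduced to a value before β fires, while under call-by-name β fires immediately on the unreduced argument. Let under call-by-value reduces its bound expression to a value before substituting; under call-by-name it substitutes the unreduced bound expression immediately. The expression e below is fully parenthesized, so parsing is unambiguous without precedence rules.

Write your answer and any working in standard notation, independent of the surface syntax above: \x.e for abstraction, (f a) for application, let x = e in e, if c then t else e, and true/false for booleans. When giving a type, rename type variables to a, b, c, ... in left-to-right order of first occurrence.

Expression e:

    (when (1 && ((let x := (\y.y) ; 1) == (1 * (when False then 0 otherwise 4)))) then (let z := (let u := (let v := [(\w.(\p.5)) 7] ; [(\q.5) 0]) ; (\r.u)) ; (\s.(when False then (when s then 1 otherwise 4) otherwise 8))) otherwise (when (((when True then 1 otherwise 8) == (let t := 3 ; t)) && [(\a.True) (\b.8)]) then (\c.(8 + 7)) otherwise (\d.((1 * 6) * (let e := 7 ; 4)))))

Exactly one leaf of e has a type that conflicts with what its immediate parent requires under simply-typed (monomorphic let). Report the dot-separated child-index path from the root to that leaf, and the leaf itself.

Working:
  unify Int ~ Bool
  FAIL: mismatch Int ~ Bool

Answer: 0.0 : 1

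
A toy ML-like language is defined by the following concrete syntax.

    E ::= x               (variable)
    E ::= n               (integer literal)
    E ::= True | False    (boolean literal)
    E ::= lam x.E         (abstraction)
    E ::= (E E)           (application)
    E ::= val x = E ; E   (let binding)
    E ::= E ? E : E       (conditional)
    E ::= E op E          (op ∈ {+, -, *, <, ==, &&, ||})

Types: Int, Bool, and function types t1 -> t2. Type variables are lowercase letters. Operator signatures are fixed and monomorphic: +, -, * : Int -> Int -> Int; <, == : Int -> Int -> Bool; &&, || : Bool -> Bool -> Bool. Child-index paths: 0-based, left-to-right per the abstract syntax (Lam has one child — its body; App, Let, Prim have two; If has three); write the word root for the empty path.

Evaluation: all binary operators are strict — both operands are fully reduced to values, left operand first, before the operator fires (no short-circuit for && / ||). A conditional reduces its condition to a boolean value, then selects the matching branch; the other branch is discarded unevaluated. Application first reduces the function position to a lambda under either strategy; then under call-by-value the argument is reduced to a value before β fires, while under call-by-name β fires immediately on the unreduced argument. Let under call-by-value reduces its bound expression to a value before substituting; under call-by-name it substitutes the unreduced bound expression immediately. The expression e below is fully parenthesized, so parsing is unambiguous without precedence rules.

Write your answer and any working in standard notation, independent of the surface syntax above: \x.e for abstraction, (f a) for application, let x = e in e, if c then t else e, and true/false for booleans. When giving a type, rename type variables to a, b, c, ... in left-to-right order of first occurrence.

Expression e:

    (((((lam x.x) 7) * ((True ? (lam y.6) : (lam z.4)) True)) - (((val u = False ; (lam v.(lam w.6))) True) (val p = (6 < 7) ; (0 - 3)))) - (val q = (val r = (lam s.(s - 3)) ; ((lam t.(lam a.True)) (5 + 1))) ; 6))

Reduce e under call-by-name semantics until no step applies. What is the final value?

Answer: 30

Derivation:
step 0: (((((\x.x) 7) * ((if true then (\y.6) else (\z.4)) true)) - (((let u = false in (\v.(\w.6))) true) (let p = (6 < 7) in (0 - 3)))) - (let q = (let r = (\s.(s - 3)) in ((\t.(\a.true)) (5 + 1))) in 6))
step 1: [beta@0.0.0] (((7 * ((if true then (\y.6) else (\z.4)) true)) - (((let u = false in (\v.(\w.6))) true) (let p = (6 < 7) in (0 - 3)))) - (let q = (let r = (\s.(s - 3)) in ((\t.(\a.true)) (5 + 1))) in 6))
step 2: [if@0.0.1.0] (((7 * ((\y.6) true)) - (((let u = false in (\v.(\w.6))) true) (let p = (6 < 7) in (0 - 3)))) - (let q = (let r = (\s.(s - 3)) in ((\t.(\a.true)) (5 + 1))) in 6))
step 3: [beta@0.0.1] (((7 * 6) - (((let u = false in (\v.(\w.6))) true) (let p = (6 < 7) in (0 - 3)))) - (let q = (let r = (\s.(s - 3)) in ((\t.(\a.true)) (5 + 1))) in 6))
step 4: [delta@0.0] ((42 - (((let u = false in (\v.(\w.6))) true) (let p = (6 < 7) in (0 - 3)))) - (let q = (let r = (\s.(s - 3)) in ((\t.(\a.true)) (5 + 1))) in 6))
step 5: [let@0.1.0.0] ((42 - (((\v.(\w.6)) true) (let p = (6 < 7) in (0 - 3)))) - (let q = (let r = (\s.(s - 3)) in ((\t.(\a.true)) (5 + 1))) in 6))
step 6: [beta@0.1.0] ((42 - ((\w.6) (let p = (6 < 7) in (0 - 3)))) - (let q = (let r = (\s.(s - 3)) in ((\t.(\a.true)) (5 + 1))) in 6))
step 7: [beta@0.1] ((42 - 6) - (let q = (let r = (\s.(s - 3)) in ((\t.(\a.true)) (5 + 1))) in 6))
step 8: [delta@0] (36 - (let q = (let r = (\s.(s - 3)) in ((\t.(\a.true)) (5 + 1))) in 6))
step 9: [let@1] (36 - 6)
step 10: [delta@root] 30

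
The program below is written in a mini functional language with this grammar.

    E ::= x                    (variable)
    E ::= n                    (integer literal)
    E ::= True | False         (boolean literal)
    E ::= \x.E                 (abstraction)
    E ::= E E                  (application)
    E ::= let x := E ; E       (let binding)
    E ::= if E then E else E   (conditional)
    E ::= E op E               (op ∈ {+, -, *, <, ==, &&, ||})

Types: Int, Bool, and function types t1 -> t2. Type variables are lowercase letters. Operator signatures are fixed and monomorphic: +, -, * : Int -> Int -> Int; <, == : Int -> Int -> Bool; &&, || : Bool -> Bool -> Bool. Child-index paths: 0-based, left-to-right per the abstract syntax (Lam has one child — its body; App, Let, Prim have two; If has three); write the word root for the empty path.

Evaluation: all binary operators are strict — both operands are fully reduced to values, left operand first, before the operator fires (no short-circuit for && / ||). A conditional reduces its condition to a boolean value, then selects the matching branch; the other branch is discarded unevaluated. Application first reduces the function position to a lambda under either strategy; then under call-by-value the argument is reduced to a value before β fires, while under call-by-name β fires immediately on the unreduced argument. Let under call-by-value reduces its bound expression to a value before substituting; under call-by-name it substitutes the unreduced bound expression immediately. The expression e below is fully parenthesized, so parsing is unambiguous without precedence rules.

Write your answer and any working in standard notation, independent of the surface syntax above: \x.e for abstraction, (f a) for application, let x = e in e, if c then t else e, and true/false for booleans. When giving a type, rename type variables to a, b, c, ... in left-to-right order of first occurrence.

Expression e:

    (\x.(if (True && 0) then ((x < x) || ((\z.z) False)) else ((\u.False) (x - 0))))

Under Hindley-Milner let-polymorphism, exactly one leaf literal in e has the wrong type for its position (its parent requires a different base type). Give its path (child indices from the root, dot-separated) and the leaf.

Derivation:
  unify Bool ~ Bool
  unify Int ~ Bool
  FAIL: mismatch Int ~ Bool

Answer: 0.0.1 : 0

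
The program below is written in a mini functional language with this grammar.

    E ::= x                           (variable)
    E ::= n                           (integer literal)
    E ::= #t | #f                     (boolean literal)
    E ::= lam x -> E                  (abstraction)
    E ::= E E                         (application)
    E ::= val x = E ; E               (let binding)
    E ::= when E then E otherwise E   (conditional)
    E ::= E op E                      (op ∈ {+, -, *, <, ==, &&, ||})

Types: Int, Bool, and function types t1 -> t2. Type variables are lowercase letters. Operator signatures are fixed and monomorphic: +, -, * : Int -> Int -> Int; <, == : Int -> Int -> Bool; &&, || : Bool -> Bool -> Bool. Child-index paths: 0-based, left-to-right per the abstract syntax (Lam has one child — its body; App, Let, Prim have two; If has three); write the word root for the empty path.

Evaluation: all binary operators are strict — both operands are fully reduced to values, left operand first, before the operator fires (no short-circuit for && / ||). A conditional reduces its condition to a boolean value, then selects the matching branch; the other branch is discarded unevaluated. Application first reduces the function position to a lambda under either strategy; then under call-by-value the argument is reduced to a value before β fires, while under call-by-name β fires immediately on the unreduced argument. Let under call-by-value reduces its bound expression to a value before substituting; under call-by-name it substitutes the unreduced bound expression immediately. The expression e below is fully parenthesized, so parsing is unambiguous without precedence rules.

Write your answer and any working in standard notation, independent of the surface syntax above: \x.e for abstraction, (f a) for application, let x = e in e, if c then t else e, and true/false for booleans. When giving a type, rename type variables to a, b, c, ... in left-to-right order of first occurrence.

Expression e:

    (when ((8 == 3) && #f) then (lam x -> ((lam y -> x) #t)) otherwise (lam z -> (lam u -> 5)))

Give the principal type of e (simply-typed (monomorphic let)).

Working:
  unify Int ~ Int
  unify Int ~ Int
  unify Bool ~ Bool
  unify Bool ~ Bool
  unify Bool ~ Bool
x : a
\y._ : b -> a
  unify b -> a ~ Bool -> c
  unify b ~ Bool
  unify a ~ c
_ _ : c
\x._ : c -> c
\u._ : e -> Int
\z._ : d -> e -> Int
  unify c -> c ~ d -> e -> Int
  unify c ~ d
  unify d ~ e -> Int

Answer: (a -> Int) -> a -> Int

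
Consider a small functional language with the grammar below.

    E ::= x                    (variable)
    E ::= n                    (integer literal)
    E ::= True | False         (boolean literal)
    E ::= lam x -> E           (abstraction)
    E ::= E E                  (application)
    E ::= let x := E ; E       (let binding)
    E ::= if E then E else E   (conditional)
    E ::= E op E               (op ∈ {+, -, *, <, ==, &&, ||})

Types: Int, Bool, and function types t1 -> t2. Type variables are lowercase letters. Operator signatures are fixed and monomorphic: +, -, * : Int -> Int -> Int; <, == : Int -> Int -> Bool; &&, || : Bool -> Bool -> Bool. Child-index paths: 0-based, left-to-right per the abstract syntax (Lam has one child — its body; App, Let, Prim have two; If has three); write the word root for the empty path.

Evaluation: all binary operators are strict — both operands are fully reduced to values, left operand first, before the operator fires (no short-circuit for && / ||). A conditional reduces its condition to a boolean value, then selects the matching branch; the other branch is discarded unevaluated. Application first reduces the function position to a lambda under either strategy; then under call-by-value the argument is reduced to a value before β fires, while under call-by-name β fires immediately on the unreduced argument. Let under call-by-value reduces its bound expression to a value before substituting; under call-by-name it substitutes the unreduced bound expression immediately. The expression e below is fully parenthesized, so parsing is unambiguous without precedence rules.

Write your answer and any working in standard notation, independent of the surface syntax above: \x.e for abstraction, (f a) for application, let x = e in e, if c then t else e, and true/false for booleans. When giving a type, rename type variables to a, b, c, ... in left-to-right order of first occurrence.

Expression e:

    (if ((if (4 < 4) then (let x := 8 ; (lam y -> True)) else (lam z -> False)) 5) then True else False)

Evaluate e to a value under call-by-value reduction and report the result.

Trace:
step 0: (if ((if (4 < 4) then (let x = 8 in (\y.true)) else (\z.false)) 5) then true else false)
step 1: [delta@0.0.0] (if ((if false then (let x = 8 in (\y.true)) else (\z.false)) 5) then true else false)
step 2: [if@0.0] (if ((\z.false) 5) then true else false)
step 3: [beta@0] (if false then true else false)
step 4: [if@root] false

Answer: false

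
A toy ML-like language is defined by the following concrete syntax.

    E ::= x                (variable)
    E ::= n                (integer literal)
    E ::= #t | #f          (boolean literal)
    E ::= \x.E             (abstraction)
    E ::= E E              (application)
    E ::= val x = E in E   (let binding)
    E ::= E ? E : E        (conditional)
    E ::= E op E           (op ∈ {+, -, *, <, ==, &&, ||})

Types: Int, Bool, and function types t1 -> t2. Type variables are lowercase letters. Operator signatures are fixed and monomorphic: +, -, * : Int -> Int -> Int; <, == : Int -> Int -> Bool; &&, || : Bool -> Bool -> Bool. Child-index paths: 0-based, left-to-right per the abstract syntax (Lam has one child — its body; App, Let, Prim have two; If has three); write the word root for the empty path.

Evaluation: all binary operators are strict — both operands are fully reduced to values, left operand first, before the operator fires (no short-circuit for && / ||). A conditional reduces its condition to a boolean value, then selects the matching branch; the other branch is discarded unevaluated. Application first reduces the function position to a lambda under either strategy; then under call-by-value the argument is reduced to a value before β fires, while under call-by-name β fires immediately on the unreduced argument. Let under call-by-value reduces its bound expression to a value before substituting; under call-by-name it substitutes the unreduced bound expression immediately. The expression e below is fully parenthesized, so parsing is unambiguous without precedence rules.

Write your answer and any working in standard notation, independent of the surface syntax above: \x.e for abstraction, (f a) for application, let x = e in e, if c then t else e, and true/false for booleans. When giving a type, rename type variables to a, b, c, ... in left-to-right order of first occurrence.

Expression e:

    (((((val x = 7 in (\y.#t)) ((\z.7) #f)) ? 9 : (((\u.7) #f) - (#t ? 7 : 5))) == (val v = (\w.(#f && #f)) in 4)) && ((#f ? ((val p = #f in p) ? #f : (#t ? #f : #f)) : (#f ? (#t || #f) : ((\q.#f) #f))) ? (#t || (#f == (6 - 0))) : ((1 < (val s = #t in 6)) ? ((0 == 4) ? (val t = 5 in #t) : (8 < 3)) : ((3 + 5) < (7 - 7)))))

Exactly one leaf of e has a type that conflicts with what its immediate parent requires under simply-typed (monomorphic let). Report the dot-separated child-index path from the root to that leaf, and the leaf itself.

Answer: 1.1.1.0 : false

Working:
let x : Int
\y._ : a -> Bool
\z._ : b -> Int
  unify b -> Int ~ Bool -> c
  unify b ~ Bool
  unify Int ~ c
_ _ : Int
  unify a -> Bool ~ Int -> d
  unify a ~ Int
  unify Bool ~ d
_ _ : Bool
  unify Bool ~ Bool
\u._ : e -> Int
  unify e -> Int ~ Bool -> f
  unify e ~ Bool
  unify Int ~ f
_ _ : Int
  unify Int ~ Int
  unify Bool ~ Bool
  unify Int ~ Int
  unify Int ~ Int
  unify Int ~ Int
  unify Int ~ Int
  unify Bool ~ Bool
  unify Bool ~ Bool
\w._ : g -> Bool
let v : g -> Bool
  unify Int ~ Int
  unify Bool ~ Bool
  unify Bool ~ Bool
let p : Bool
p : Bool
  unify Bool ~ Bool
  unify Bool ~ Bool
  unify Bool ~ Bool
  unify Bool ~ Bool
  unify Bool ~ Bool
  unify Bool ~ Bool
  unify Bool ~ Bool
\q._ : h -> Bool
  unify h -> Bool ~ Bool -> i
  unify h ~ Bool
  unify Bool ~ i
_ _ : Bool
  unify Bool ~ Bool
  unify Bool ~ Bool
  unify Bool ~ Bool
  unify Bool ~ Bool
  unify Bool ~ Int
  FAIL: mismatch Bool ~ Int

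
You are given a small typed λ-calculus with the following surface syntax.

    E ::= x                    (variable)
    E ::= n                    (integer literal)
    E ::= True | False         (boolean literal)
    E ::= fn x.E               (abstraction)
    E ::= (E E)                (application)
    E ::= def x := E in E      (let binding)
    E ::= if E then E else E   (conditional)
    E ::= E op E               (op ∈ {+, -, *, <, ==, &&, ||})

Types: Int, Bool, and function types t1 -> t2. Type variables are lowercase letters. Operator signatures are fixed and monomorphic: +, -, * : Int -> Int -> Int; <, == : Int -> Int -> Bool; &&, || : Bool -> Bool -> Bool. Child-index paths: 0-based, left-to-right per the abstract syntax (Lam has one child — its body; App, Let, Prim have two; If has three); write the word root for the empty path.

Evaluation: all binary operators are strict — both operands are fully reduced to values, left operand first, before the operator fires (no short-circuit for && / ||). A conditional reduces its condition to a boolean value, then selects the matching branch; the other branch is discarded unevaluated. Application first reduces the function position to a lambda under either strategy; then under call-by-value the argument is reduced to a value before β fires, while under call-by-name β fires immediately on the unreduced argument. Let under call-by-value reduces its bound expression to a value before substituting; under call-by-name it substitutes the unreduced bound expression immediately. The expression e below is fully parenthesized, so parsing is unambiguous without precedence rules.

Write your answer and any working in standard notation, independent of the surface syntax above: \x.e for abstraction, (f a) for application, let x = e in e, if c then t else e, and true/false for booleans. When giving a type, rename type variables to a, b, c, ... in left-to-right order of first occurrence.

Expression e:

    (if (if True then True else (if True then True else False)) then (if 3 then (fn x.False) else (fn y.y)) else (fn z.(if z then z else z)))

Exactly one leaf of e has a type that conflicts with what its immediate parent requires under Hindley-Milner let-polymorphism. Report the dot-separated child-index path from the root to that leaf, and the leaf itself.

Trace:
  unify Bool ~ Bool
  unify Bool ~ Bool
  unify Bool ~ Bool
  unify Bool ~ Bool
  unify Bool ~ Bool
  unify Int ~ Bool
  FAIL: mismatch Int ~ Bool

Answer: 1.0 : 3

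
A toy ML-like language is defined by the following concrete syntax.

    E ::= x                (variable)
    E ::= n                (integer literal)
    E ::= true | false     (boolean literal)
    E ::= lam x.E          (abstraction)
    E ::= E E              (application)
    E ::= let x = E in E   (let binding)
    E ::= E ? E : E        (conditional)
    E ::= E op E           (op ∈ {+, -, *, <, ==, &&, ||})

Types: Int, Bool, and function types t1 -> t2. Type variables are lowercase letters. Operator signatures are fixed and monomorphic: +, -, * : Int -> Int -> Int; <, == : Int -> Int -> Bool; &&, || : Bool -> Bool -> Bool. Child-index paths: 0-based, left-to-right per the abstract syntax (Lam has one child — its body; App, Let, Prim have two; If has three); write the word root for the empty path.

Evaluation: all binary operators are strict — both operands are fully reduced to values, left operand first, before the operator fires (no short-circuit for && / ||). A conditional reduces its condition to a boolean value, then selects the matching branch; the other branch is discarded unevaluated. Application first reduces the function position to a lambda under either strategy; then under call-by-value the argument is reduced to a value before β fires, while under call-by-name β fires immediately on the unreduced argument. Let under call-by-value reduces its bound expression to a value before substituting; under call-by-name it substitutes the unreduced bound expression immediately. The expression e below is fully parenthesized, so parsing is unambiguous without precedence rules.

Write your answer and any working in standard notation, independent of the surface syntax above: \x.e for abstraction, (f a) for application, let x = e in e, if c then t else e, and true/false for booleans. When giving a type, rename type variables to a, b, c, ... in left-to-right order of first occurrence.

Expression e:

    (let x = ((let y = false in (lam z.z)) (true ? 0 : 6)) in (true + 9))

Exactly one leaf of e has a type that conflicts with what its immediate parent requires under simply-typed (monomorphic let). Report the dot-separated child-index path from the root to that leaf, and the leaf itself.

Working:
let y : Bool
z : a
\z._ : a -> a
  unify Bool ~ Bool
  unify Int ~ Int
  unify a -> a ~ Int -> b
  unify a ~ Int
  unify Int ~ b
_ _ : Int
let x : Int
  unify Bool ~ Int
  FAIL: mismatch Bool ~ Int

Answer: 1.0 : true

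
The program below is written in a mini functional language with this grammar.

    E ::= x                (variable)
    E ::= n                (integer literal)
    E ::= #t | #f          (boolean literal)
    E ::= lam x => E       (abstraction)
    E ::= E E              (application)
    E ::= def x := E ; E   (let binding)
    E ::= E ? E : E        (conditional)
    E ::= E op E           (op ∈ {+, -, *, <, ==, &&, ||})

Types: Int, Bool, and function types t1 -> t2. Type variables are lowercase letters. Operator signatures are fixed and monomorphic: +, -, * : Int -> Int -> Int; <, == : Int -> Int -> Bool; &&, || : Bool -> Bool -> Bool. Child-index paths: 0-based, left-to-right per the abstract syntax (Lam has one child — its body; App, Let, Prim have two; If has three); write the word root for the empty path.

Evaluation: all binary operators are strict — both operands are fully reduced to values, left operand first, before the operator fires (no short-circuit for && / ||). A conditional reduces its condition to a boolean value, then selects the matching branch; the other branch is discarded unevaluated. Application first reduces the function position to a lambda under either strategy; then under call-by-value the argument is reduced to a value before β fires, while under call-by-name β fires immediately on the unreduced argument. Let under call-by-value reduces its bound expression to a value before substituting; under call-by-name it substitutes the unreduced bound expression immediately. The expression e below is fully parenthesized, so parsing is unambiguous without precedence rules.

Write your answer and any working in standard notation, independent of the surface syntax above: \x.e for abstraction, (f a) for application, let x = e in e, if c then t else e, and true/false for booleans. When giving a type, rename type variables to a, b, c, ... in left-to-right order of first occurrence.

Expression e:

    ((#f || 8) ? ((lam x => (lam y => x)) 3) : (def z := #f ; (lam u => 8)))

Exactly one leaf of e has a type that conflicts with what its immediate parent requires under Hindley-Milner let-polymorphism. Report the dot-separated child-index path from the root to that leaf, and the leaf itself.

Answer: 0.1 : 8

Trace:
  unify Bool ~ Bool
  unify Int ~ Bool
  FAIL: mismatch Int ~ Bool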